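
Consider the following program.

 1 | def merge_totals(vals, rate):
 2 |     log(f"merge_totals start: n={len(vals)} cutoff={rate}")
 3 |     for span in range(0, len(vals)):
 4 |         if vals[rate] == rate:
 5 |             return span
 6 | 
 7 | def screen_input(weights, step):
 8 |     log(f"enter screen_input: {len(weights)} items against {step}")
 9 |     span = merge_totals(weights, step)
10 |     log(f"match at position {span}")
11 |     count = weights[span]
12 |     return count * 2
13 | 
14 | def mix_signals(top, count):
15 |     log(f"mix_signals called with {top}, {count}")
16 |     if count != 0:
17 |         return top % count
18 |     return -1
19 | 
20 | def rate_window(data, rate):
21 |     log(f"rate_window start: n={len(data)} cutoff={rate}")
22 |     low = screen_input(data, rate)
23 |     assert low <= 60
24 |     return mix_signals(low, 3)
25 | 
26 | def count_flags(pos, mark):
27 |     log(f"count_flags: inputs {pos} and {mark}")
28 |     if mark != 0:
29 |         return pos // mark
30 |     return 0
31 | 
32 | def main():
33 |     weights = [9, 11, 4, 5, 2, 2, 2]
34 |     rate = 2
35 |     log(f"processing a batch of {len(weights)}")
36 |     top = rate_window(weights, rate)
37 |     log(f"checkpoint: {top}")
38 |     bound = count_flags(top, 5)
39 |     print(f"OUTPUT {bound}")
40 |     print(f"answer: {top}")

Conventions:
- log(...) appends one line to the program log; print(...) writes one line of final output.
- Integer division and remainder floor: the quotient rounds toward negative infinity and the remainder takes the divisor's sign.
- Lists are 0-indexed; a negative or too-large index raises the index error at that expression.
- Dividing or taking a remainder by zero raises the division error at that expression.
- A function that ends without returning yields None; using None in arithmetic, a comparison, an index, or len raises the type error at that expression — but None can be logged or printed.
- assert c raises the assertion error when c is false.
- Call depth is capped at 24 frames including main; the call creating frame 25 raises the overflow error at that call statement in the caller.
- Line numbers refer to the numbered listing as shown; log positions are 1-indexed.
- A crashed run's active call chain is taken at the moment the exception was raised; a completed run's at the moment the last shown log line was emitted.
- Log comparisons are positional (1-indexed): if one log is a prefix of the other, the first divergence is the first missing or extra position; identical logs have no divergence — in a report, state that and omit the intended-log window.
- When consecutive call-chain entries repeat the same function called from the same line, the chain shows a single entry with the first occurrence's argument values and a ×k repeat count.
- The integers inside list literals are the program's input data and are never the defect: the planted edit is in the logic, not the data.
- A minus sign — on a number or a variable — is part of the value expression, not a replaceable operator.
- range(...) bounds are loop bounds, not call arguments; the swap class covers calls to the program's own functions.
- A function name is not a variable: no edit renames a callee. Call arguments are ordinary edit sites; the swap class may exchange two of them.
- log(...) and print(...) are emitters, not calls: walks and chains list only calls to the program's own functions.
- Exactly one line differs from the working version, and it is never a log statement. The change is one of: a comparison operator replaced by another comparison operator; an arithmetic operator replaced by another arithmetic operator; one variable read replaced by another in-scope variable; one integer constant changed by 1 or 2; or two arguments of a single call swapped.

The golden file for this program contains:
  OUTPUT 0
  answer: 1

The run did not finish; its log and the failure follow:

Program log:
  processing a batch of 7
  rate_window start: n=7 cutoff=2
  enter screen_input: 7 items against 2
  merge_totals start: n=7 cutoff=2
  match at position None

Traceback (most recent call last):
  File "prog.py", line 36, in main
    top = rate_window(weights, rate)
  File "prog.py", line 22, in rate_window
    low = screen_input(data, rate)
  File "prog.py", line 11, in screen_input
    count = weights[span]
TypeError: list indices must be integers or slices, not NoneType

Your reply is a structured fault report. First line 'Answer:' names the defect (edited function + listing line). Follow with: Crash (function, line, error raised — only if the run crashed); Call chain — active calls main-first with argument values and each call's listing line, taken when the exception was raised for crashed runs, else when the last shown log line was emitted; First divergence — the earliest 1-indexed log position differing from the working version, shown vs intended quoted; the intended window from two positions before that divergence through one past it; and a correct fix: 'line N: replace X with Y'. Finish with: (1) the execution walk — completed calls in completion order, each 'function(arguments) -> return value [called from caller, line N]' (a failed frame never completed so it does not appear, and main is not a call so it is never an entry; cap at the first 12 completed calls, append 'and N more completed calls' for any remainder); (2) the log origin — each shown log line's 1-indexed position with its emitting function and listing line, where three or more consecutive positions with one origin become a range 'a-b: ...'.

Answer: the defect is in merge_totals at line 4.
Core observation: Position 5 is the first bad log line: 'match at position None' should read 'match at position 4'.
Crash: screen_input, line 11, TypeError.
Call chain: main -> rate_window([9, 11, 4, 5, 2, 2, 2], 2) (called at line 36) -> screen_input([9, 11, 4, 5, 2, 2, 2], 2) (called at line 22).
First divergence: at position 5 the run shows 'match at position None' where the working version logs 'match at position 4'.
Intended log window:
  3: enter screen_input: 7 items against 2
  4: merge_totals start: n=7 cutoff=2
  5: match at position 4
  6: mix_signals called with 4, 3
Execution walk:
  merge_totals([9, 11, 4, 5, 2, 2, 2], 2) -> None  [called from screen_input, line 9]
Log line origins:
  1: emitted by main (line 35)
  2: emitted by rate_window (line 21)
  3: emitted by screen_input (line 8)
  4: emitted by merge_totals (line 2)
  5: emitted by screen_input (line 10)
A correct fix: line 4: replace `vals[rate]` with `vals[span]`.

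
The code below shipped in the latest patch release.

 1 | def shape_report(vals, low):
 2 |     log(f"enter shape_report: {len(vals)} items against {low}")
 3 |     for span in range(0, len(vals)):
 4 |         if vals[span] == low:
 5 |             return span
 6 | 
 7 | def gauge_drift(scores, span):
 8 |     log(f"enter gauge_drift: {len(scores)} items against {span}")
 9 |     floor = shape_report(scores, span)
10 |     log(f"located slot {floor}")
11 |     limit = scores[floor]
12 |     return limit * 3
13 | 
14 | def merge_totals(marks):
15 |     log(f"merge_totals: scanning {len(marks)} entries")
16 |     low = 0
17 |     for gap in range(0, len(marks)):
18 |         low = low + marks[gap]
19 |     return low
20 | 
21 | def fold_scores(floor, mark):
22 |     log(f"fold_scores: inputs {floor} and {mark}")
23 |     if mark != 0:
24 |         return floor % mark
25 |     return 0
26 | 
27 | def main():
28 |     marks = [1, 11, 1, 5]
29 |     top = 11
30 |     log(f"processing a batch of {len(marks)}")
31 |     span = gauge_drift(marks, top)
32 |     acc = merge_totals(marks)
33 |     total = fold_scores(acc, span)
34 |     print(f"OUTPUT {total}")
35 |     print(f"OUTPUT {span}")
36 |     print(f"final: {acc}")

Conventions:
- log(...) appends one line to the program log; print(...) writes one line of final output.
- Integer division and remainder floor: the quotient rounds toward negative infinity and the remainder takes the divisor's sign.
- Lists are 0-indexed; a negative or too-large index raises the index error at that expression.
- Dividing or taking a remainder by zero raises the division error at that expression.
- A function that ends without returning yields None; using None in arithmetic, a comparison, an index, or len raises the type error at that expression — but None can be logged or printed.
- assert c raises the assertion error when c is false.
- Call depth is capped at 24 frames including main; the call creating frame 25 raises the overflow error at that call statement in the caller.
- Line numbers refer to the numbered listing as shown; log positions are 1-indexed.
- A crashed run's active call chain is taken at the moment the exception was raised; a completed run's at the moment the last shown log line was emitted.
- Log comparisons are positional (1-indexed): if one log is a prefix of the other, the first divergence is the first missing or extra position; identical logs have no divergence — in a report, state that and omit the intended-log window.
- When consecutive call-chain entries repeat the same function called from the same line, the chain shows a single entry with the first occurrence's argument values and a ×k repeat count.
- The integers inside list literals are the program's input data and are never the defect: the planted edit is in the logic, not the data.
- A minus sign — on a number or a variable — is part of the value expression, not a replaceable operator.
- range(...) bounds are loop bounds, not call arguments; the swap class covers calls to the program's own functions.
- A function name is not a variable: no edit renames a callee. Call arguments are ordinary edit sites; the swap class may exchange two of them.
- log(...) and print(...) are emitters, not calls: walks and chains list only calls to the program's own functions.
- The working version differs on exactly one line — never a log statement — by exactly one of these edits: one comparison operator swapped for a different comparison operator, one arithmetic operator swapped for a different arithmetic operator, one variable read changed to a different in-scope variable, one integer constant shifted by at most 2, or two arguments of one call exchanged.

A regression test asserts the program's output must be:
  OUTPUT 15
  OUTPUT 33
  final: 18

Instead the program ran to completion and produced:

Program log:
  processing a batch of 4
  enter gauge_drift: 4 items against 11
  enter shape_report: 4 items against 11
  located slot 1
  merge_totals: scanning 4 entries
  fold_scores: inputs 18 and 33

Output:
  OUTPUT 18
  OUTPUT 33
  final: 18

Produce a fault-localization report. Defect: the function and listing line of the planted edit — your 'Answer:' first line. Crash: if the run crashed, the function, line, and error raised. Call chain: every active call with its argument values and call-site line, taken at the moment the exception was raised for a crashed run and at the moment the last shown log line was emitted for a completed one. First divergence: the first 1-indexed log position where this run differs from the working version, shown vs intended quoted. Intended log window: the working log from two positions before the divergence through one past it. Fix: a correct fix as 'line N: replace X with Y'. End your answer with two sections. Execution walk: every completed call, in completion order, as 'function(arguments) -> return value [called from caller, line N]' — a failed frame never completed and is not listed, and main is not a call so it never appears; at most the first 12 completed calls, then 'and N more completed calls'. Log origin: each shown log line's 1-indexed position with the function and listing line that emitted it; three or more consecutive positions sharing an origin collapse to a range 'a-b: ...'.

Answer: the defect is in main at line 33.
The tell: The log first diverges at position 6: the faulty run prints 'fold_scores: inputs 18 and 33' where the working version prints 'fold_scores: inputs 33 and 18'.
Call chain: main -> fold_scores(18, 33) (called at line 33).
First divergence: at position 6 the run shows 'fold_scores: inputs 18 and 33' where the working version logs 'fold_scores: inputs 33 and 18'.
Intended log window:
  4: located slot 1
  5: merge_totals: scanning 4 entries
  6: fold_scores: inputs 33 and 18
Execution walk:
  shape_report([1, 11, 1, 5], 11) -> 1  [called from gauge_drift, line 9]
  gauge_drift([1, 11, 1, 5], 11) -> 33  [called from main, line 31]
  merge_totals([1, 11, 1, 5]) -> 18  [called from main, line 32]
  fold_scores(18, 33) -> 18  [called from main, line 33]
Log line origins:
  1: emitted by main (line 30)
  2: emitted by gauge_drift (line 8)
  3: emitted by shape_report (line 2)
  4: emitted by gauge_drift (line 10)
  5: emitted by merge_totals (line 15)
  6: emitted by fold_scores (line 22)
A correct fix: line 33: replace `fold_scores(acc, span)` with `fold_scores(span, acc)`.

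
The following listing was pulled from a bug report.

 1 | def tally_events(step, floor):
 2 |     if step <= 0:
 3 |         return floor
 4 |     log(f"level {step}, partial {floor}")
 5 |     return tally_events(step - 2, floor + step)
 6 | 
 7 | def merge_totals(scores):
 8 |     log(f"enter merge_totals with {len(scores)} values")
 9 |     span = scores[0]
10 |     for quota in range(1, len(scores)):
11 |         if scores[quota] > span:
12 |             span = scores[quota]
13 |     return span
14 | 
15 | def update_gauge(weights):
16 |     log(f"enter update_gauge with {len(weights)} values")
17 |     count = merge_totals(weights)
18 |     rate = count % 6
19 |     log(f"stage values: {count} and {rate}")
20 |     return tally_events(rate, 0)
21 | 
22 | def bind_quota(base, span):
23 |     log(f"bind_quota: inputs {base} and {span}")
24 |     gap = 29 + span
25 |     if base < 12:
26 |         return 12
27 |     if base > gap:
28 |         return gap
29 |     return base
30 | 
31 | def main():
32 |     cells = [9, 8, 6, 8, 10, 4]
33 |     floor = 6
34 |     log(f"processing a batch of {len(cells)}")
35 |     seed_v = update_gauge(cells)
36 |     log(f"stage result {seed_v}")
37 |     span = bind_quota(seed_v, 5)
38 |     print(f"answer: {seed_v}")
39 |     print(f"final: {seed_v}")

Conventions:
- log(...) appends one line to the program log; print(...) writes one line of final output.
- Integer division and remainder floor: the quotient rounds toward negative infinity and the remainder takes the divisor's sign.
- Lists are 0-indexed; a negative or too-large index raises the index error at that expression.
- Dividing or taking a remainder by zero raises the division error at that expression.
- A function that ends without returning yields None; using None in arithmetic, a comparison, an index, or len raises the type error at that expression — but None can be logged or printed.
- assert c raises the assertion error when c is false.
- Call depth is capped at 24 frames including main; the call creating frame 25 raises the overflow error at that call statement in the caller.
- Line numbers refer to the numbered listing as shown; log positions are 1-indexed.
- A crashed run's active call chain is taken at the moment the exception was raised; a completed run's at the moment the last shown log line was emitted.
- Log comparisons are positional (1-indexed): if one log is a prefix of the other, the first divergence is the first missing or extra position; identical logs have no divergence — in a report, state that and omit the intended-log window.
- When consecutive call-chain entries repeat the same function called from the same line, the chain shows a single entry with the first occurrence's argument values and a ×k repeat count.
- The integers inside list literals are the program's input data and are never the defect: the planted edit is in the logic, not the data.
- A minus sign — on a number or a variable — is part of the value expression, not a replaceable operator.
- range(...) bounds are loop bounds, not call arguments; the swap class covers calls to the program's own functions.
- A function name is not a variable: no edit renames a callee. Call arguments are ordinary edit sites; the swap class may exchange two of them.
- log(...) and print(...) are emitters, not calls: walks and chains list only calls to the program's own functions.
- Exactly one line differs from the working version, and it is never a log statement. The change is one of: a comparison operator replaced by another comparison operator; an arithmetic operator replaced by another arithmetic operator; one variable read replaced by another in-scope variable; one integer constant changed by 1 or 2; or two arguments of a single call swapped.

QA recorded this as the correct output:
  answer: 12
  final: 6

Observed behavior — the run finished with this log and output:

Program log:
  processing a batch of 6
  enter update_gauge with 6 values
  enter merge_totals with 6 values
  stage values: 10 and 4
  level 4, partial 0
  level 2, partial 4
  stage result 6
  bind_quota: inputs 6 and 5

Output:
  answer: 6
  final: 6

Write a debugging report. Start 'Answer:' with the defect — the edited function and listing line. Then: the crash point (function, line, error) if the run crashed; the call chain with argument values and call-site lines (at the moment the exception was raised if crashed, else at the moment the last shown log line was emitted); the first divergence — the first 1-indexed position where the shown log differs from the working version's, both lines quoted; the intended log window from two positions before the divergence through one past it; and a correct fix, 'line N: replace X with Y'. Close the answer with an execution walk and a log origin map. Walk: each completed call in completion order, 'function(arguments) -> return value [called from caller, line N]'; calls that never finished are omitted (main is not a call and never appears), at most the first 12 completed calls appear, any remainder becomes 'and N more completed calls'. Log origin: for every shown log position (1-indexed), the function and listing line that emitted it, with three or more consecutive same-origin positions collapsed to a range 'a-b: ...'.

Answer: the defect is in main at line 38.
The tell: The two runs log identically and part ways only at the printed values.
Call chain: main -> bind_quota(6, 5) (called at line 37).
First divergence: none (the log streams are identical).
Execution walk:
  merge_totals([9, 8, 6, 8, 10, 4]) -> 10  [called from update_gauge, line 17]
  tally_events(0, 6) -> 6  [called from tally_events, line 5]
  tally_events(2, 4) -> 6  [called from tally_events, line 5]
  tally_events(4, 0) -> 6  [called from update_gauge, line 20]
  update_gauge([9, 8, 6, 8, 10, 4]) -> 6  [called from main, line 35]
  bind_quota(6, 5) -> 12  [called from main, line 37]
Log origin:
  1: from main, line 34
  2: from update_gauge, line 16
  3: from merge_totals, line 8
  4: from update_gauge, line 19
  5: from tally_events, line 4
  6: from tally_events, line 4
  7: from main, line 36
  8: from bind_quota, line 23
A correct fix: line 38: replace `seed_v` with `span`.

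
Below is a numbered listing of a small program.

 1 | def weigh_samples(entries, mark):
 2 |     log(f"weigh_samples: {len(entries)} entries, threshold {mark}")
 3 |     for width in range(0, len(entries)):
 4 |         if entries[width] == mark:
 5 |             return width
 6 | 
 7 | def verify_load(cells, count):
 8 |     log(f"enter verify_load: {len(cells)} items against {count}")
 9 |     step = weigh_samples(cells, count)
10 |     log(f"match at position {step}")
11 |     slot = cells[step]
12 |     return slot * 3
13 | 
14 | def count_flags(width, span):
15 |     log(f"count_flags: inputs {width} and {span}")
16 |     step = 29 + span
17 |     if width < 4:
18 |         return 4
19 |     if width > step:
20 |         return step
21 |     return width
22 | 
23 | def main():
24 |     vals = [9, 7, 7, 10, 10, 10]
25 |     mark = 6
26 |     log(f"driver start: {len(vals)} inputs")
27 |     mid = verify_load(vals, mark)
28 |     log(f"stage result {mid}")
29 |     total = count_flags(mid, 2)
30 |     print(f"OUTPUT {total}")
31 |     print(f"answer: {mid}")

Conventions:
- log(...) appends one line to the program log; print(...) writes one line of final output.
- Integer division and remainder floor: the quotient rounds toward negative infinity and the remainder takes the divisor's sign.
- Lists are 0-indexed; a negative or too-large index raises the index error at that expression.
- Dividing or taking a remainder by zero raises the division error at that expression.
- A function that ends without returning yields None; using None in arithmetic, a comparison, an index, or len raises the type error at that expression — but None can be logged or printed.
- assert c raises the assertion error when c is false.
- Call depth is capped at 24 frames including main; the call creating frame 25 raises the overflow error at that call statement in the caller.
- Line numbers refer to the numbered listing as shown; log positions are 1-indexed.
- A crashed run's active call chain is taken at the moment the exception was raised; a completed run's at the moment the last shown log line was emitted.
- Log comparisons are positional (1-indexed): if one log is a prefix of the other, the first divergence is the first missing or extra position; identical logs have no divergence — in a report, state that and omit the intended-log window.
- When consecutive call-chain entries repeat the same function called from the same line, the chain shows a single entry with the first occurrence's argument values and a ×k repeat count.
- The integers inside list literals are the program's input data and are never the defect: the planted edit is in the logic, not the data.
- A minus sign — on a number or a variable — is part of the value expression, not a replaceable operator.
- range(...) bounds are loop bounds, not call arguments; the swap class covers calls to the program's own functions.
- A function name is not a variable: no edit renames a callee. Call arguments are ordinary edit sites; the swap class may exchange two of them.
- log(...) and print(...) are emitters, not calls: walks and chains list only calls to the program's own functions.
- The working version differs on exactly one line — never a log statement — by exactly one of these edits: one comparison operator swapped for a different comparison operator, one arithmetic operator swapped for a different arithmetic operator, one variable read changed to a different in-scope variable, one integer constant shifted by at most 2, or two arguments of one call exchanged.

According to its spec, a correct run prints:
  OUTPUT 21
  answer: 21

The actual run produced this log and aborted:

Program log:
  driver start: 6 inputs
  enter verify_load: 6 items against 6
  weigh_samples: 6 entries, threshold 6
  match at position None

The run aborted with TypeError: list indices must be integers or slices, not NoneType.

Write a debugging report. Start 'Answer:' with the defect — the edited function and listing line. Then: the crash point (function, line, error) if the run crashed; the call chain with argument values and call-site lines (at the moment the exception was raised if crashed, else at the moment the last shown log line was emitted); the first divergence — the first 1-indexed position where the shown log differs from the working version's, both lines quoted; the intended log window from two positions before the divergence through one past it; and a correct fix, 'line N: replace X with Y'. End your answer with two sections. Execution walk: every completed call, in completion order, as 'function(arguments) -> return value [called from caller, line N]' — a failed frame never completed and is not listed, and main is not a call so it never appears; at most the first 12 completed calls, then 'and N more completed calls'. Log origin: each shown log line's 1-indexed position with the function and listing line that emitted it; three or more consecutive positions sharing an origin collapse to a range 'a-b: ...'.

Answer: the defect is in main at line 25.
Key fact: Position 2 is the first bad log line: 'enter verify_load: 6 items against 6' should read 'enter verify_load: 6 items against 7'.
Crash: verify_load, line 11, TypeError.
Call chain: main -> verify_load([9, 7, 7, 10, 10, 10], 6) (called at line 27).
First divergence: at position 2 the run shows 'enter verify_load: 6 items against 6' where the working version logs 'enter verify_load: 6 items against 7'.
Intended log window:
  1: driver start: 6 inputs
  2: enter verify_load: 6 items against 7
  3: weigh_samples: 6 entries, threshold 7
Execution walk:
  weigh_samples([9, 7, 7, 10, 10, 10], 6) -> None  [called from verify_load, line 9]
Log origin:
  1: from main, line 26
  2: from verify_load, line 8
  3: from weigh_samples, line 2
  4: from verify_load, line 10
A correct fix: line 25: replace `6` with `7`.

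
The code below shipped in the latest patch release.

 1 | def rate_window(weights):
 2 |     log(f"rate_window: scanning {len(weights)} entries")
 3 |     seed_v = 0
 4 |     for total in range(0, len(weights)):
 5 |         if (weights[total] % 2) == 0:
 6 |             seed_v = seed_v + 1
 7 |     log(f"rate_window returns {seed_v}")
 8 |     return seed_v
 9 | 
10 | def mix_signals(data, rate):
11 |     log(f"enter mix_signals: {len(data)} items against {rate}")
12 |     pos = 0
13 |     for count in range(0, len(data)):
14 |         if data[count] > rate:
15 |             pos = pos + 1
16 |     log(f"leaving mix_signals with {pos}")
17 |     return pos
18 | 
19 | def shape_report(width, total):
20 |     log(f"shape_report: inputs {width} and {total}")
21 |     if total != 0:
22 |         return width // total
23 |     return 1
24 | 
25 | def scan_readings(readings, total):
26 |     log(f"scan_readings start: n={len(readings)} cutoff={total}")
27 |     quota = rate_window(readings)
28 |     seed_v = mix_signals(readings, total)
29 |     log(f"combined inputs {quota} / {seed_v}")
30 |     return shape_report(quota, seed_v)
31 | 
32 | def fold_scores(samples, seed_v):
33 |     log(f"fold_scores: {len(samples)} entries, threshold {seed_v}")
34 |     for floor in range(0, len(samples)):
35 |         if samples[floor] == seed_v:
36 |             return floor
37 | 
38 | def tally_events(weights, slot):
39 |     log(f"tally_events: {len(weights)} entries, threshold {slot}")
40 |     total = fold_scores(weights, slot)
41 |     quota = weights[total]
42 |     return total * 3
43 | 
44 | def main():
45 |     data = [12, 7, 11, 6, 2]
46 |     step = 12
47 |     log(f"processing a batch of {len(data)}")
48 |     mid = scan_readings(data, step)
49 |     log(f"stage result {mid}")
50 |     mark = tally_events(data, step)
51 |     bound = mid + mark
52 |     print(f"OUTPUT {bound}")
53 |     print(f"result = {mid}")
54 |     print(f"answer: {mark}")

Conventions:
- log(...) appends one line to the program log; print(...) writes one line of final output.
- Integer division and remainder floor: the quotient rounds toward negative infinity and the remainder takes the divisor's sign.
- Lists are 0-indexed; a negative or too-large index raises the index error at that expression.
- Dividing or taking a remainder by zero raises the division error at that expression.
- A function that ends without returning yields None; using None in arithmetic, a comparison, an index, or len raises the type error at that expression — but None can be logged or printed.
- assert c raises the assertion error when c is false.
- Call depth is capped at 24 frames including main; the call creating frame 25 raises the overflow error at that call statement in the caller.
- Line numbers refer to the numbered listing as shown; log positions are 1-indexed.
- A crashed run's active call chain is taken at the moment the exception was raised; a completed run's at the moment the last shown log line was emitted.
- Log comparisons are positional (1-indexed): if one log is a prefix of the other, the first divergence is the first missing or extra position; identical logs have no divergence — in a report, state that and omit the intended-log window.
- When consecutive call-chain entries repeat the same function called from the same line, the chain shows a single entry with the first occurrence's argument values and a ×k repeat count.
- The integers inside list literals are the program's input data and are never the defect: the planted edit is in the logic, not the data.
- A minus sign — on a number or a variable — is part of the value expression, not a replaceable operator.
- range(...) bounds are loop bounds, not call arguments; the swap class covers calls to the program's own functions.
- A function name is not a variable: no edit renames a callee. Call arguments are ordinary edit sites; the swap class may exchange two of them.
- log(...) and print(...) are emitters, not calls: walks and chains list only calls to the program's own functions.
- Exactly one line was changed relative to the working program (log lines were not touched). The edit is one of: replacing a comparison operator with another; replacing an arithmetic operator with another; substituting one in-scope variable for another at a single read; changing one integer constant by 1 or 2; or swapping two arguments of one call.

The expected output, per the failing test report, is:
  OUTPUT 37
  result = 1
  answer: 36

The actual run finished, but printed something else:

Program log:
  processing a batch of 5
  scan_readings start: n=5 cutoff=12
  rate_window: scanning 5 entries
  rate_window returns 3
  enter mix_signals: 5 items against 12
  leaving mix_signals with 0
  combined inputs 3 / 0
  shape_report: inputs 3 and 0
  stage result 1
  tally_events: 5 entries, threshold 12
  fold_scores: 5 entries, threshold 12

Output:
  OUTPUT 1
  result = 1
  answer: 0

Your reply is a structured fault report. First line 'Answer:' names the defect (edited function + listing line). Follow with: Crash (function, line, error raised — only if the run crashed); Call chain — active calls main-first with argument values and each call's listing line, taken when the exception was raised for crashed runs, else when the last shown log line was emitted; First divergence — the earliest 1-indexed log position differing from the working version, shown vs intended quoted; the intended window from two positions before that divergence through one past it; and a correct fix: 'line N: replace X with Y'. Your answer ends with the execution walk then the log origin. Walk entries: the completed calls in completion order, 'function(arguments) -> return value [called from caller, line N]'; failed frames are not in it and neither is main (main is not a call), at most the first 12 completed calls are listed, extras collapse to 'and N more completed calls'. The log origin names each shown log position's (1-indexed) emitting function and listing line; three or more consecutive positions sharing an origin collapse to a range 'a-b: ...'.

Answer: the defect is in tally_events at line 42.
Key observation: No log line changed; the fault shows up purely in the output.
Call chain: main -> tally_events([12, 7, 11, 6, 2], 12) (called at line 50) -> fold_scores([12, 7, 11, 6, 2], 12) (called at line 40).
First divergence: none; the two logs match at every position.
Execution walk:
  rate_window([12, 7, 11, 6, 2]) -> 3  [called from scan_readings, line 27]
  mix_signals([12, 7, 11, 6, 2], 12) -> 0  [called from scan_readings, line 28]
  shape_report(3, 0) -> 1  [called from scan_readings, line 30]
  scan_readings([12, 7, 11, 6, 2], 12) -> 1  [called from main, line 48]
  fold_scores([12, 7, 11, 6, 2], 12) -> 0  [called from tally_events, line 40]
  tally_events([12, 7, 11, 6, 2], 12) -> 0  [called from main, line 50]
Log origins:
  1: from main, line 47
  2: from scan_readings, line 26
  3: from rate_window, line 2
  4: from rate_window, line 7
  5: from mix_signals, line 11
  6: from mix_signals, line 16
  7: from scan_readings, line 29
  8: from shape_report, line 20
  9: from main, line 49
  10: from tally_events, line 39
  11: from fold_scores, line 33
A correct fix: line 42: replace `total` with `quota`.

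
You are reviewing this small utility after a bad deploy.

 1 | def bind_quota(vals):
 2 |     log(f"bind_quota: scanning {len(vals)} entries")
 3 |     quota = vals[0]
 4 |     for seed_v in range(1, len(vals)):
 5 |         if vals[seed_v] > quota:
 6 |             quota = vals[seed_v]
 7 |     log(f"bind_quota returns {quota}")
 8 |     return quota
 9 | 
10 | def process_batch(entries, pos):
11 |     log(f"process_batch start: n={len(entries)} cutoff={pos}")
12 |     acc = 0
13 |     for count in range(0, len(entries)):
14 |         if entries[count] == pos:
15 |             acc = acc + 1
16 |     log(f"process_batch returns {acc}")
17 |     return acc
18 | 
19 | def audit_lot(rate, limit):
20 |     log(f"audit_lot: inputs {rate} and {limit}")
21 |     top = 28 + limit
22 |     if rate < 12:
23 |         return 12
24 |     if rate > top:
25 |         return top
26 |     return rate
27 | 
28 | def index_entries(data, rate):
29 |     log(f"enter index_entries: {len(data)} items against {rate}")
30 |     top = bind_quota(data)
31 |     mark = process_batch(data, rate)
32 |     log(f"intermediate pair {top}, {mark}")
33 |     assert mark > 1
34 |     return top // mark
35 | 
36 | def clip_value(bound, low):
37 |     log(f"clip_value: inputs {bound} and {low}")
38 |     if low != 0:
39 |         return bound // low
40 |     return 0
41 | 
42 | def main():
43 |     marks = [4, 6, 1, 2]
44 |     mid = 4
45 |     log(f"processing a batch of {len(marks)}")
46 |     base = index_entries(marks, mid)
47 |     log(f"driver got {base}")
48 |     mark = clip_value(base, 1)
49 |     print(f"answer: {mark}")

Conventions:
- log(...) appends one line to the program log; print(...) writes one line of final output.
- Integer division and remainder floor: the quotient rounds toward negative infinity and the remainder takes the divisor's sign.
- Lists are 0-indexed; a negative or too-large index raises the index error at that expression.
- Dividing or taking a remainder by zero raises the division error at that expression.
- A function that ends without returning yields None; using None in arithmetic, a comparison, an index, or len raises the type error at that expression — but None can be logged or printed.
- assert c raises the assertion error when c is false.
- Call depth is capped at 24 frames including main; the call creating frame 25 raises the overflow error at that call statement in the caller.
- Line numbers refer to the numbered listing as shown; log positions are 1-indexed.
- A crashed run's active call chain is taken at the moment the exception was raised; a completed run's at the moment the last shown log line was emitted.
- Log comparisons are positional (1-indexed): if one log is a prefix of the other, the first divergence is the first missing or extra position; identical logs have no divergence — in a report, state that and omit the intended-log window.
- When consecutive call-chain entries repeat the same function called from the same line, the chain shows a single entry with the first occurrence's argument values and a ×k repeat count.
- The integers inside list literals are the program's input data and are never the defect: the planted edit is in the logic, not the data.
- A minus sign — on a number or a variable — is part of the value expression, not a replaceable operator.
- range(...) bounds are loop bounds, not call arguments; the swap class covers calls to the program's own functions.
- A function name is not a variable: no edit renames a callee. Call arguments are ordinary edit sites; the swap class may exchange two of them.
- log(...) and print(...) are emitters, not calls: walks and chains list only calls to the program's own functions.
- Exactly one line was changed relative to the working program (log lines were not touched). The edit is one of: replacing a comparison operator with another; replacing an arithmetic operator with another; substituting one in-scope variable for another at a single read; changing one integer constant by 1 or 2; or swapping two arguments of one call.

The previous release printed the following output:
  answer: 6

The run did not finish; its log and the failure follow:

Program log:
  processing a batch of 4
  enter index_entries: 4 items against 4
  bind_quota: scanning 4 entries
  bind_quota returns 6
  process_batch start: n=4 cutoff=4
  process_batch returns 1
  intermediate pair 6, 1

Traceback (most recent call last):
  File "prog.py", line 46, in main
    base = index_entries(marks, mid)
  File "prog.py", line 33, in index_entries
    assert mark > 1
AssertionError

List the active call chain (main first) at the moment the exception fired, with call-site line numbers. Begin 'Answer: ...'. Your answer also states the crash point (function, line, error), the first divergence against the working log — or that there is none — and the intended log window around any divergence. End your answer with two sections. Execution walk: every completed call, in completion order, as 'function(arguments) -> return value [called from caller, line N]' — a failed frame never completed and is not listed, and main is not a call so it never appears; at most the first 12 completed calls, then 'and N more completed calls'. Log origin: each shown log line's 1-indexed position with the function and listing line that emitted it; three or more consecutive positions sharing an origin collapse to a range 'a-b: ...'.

Answer: main -> index_entries (called at line 46).
The tell: Only 7 log lines were emitted before the run died; the intended continuation was 'driver got 6'.
Crash: index_entries, line 33, AssertionError.
First divergence: position 8; the shown log stops at 7 lines while the working version next logs 'driver got 6'.
Intended log window:
  6: process_batch returns 1
  7: intermediate pair 6, 1
  8: driver got 6
  9: clip_value: inputs 6 and 1
Execution walk:
  bind_quota([4, 6, 1, 2]) -> 6  [called from index_entries, line 30]
  process_batch([4, 6, 1, 2], 4) -> 1  [called from index_entries, line 31]
Log origin:
  1: emitted by main (line 45)
  2: emitted by index_entries (line 29)
  3: emitted by bind_quota (line 2)
  4: emitted by bind_quota (line 7)
  5: emitted by process_batch (line 11)
  6: emitted by process_batch (line 16)
  7: emitted by index_entries (line 32)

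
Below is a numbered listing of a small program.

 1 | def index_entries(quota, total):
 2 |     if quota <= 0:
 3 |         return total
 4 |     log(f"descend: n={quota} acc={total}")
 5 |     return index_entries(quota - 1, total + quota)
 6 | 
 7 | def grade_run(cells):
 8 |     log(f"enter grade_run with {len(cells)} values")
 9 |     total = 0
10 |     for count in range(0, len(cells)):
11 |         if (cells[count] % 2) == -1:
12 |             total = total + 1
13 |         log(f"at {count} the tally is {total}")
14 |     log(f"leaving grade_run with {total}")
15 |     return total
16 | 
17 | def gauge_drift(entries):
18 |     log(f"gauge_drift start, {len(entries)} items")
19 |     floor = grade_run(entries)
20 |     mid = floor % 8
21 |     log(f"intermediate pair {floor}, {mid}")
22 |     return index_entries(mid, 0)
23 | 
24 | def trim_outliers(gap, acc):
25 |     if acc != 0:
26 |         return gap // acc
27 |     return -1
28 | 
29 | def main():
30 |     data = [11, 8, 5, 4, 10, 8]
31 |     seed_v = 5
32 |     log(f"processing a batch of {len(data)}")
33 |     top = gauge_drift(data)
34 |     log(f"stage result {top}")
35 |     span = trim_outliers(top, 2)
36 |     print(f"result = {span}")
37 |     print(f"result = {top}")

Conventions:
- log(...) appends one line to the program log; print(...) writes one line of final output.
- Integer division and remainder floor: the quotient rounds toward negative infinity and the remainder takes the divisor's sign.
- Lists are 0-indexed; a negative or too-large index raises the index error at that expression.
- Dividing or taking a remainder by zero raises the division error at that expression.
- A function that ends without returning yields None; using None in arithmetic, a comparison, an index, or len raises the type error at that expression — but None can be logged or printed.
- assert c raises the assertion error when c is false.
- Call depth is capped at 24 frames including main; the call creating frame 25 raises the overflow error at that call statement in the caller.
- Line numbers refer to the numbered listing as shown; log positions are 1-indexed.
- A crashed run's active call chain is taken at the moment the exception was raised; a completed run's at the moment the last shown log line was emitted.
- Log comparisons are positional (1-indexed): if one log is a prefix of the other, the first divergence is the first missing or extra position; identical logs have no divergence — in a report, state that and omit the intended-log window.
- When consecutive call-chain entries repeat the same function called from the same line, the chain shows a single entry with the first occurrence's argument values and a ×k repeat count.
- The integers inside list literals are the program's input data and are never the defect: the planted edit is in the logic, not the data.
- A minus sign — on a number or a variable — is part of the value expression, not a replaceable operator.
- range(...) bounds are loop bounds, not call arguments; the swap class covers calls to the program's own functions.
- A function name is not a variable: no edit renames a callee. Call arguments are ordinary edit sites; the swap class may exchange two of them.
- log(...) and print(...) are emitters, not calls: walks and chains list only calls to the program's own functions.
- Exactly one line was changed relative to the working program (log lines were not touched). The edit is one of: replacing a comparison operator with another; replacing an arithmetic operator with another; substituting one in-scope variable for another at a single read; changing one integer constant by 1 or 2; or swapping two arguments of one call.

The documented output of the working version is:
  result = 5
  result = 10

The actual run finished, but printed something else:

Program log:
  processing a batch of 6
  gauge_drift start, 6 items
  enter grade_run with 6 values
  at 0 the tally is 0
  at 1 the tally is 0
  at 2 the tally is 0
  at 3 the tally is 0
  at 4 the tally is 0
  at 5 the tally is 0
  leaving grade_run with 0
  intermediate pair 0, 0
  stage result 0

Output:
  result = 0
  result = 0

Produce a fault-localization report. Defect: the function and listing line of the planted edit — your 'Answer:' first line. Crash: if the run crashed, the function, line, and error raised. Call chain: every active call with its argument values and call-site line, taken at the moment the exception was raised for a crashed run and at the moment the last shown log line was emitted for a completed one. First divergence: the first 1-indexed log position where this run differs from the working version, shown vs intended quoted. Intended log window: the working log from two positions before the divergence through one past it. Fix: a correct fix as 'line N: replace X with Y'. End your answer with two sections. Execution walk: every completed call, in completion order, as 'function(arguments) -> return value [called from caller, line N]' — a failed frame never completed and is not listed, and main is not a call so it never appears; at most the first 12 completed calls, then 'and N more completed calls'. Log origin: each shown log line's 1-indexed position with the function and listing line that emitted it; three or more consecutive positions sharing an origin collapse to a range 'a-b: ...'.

Answer: the defect is in grade_run at line 11.
Core observation: The log first diverges at position 5: the faulty run prints 'at 1 the tally is 0' where the working version prints 'at 1 the tally is 1'.
Call chain: main.
First divergence: position 5 — the shown line 'at 1 the tally is 0' should read 'at 1 the tally is 1'.
Intended log window:
  3: enter grade_run with 6 values
  4: at 0 the tally is 0
  5: at 1 the tally is 1
  6: at 2 the tally is 1
Execution walk:
  grade_run([11, 8, 5, 4, 10, 8]) -> 0  [called from gauge_drift, line 19]
  index_entries(0, 0) -> 0  [called from gauge_drift, line 22]
  gauge_drift([11, 8, 5, 4, 10, 8]) -> 0  [called from main, line 33]
  trim_outliers(0, 2) -> 0  [called from main, line 35]
Origin of each log line:
  1 — main, line 32
  2 — gauge_drift, line 18
  3 — grade_run, line 8
  4-9 — grade_run, line 13
  10 — grade_run, line 14
  11 — gauge_drift, line 21
  12 — main, line 34
A correct fix: line 11: replace `-1` with `0`.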